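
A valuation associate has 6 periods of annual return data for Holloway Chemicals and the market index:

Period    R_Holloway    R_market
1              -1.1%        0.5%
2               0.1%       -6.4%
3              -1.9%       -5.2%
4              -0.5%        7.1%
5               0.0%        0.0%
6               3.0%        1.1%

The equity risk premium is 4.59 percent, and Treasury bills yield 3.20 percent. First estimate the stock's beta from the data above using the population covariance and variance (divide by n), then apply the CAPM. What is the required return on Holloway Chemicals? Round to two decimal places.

3.52%

Mean R_i = (-1.1 + 0.1 − 1.9 − 0.5 + 0.0 + 3.0) / 6 = -0.0667%
Mean R_m = (0.5 − 6.4 − 5.2 + 7.1 + 0.0 + 1.1) / 6 = -0.4833%
Σ(R_i − R̄_i)(R_m − R̄_m) = 8.2467  ⇒  Cov = 8.2467 / 6 = 1.3745
Σ(R_m − R̄_m)² = 118.4683  ⇒  Var(R_m) = 118.4683 / 6 = 19.7447
β = Cov / Var(R_m) = 1.3745 / 19.7447 = 0.0696
E(R) = R_f + β × MRP = 3.20% + 0.0696 × 4.59% = 3.52%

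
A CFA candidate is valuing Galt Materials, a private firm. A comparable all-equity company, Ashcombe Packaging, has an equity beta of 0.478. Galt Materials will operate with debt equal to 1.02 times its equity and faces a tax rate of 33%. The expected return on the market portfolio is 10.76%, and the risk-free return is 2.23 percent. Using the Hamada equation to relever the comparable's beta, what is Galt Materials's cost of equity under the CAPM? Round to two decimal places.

9.09%

β_L = β_U × [1 + (1 − t)(D/E)] = 0.478 × [1 + (1 − 0.33) × 1.02]
    = 0.478 × [1 + 0.67 × 1.02] = 0.478 × 1.6834 = 0.8047
MRP = 10.76% − 2.23% = 8.53%
E(R) = R_f + β_L × MRP = 2.23% + 0.8047 × 8.53% = 9.09%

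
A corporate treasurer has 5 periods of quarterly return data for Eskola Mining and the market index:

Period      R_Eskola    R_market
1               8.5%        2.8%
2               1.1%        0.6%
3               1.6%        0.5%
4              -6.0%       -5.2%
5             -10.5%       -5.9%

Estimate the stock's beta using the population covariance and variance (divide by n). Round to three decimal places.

1.848

Mean R_i = (8.5 + 1.1 + 1.6 − 6.0 − 10.5) / 5 = -1.0600%
Mean R_m = (2.8 + 0.6 + 0.5 − 5.2 − 5.9) / 5 = -1.4400%
Σ(R_i − R̄_i)(R_m − R̄_m) = 110.7780  ⇒  Cov = 110.7780 / 5 = 22.1556
Σ(R_m − R̄_m)² = 59.9320  ⇒  Var(R_m) = 59.9320 / 5 = 11.9864
β = Cov / Var(R_m) = 22.1556 / 11.9864 = 1.8484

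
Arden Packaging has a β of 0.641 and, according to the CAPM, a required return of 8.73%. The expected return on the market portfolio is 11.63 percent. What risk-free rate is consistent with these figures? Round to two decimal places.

3.55%

E(R) = R_f + β(E(R_m) − R_f) = R_f(1 − β) + β·E(R_m)
8.73% = R_f × (1 − 0.641) + 0.641 × 11.63%
8.73% = R_f × 0.359 + 7.45483%
R_f = (8.73% − 7.45483%) / 0.359 = 3.55%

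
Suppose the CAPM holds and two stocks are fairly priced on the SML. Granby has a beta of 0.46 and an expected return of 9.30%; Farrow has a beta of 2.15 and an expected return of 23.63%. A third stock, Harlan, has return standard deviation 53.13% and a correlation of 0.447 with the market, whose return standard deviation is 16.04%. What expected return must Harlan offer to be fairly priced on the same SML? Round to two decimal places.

17.95%

MRP = (23.63% − 9.30%) / (2.15 − 0.46) = 8.4793%
R_f = 9.30% − 0.46 × 8.4793% = 5.3995%
β_Harlan = ρ·σ_i/σ_m = 0.447 × 53.13 / 16.04 = 1.4806
E(R_Harlan) = R_f + β × MRP = 5.3995% + 1.4806 × 8.4793% = 17.95%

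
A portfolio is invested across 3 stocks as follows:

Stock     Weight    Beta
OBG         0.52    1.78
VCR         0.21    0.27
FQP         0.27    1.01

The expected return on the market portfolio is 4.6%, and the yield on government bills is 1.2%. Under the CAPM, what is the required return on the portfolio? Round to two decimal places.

β_P = Σ w_i β_i = 0.52×1.78 + 0.21×0.27 + 0.27×1.01 = 1.2550
MRP = 4.6% − 1.2% = 3.40%
E(R_P) = R_f + β_P × MRP = 1.2% + 1.2550 × 3.4% = 5.47%

5.47%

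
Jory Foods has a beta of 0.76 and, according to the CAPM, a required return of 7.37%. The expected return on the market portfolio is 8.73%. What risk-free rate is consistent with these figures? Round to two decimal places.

E(R) = R_f + β(E(R_m) − R_f) = R_f(1 − β) + β·E(R_m)
7.37% = R_f × (1 − 0.76) + 0.76 × 8.73%
7.37% = R_f × 0.24 + 6.6348%
R_f = (7.37% − 6.6348%) / 0.24 = 3.06%

3.06%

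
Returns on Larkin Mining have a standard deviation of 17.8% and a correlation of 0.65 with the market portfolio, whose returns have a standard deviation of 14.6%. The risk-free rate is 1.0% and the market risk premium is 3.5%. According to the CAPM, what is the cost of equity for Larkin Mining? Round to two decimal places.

β = ρ × σ_i / σ_m = 0.65 × 17.8% / 14.6% = 0.7925
E(R) = 1.0% + 0.7925 × 3.5% = 3.77%

3.77%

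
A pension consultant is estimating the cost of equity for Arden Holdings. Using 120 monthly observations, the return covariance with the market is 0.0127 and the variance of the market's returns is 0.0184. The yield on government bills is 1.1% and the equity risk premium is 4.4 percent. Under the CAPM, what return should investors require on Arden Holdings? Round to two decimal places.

β = Cov(R_i, R_m) / Var(R_m) = 0.0127 / 0.0184 = 0.6902
E(R) = R_f + β × MRP = 1.1% + 0.6902 × 4.4% = 4.14%

4.14%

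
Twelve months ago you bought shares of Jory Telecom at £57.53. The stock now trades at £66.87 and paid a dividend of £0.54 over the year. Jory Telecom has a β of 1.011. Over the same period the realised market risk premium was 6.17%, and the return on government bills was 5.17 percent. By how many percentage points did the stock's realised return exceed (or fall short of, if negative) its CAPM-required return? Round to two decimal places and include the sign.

+5.77%

Realised HPR = (P1 + D1 − P0) / P0 = (66.87 + 0.54 − 57.53) / 57.53 = 9.88 / 57.53 = 17.1736%
CAPM required = R_f + β·MRP = 5.17% + 1.011 × 6.17% = 11.40787%
α = realised − required = 17.1736% − 11.40787% = +5.77%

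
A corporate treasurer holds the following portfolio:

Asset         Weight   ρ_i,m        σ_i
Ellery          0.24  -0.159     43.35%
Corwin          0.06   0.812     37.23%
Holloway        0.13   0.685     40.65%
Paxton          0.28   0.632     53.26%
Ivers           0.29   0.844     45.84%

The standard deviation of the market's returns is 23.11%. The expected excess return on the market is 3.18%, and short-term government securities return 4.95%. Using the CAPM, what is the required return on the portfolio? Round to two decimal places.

8.31%

β_Ellery = -0.159 × 43.35% / 23.11% = -0.2983
β_Corwin = 0.812 × 37.23% / 23.11% = 1.3081
β_Holloway = 0.685 × 40.65% / 23.11% = 1.2049
β_Paxton = 0.632 × 53.26% / 23.11% = 1.4565
β_Ivers = 0.844 × 45.84% / 23.11% = 1.6741
β_P = Σ w_i β_i = 0.24×-0.2983 + 0.06×1.3081 + 0.13×1.2049 + 0.28×1.4565 + 0.29×1.6741 = 1.0568
E(R_P) = R_f + β_P × MRP = 4.95% + 1.0568 × 3.18% = 8.31%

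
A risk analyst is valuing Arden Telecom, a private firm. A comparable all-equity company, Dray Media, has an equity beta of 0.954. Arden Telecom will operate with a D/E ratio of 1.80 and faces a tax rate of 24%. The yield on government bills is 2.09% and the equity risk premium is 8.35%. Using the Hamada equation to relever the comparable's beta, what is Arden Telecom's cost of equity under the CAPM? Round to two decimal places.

β_L = β_U × [1 + (1 − t)(D/E)] = 0.954 × [1 + (1 − 0.24) × 1.80]
    = 0.954 × [1 + 0.76 × 1.80] = 0.954 × 2.3680 = 2.2591
E(R) = R_f + β_L × MRP = 2.09% + 2.2591 × 8.35% = 20.95%

20.95%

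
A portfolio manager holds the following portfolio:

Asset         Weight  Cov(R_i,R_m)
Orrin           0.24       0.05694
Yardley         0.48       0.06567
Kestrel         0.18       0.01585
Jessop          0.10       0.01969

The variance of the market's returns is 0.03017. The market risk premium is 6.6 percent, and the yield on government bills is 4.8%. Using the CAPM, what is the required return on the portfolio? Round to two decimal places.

15.74%

β_Orrin = 0.05694 / 0.03017 = 1.8873
β_Yardley = 0.06567 / 0.03017 = 2.1767
β_Kestrel = 0.01585 / 0.03017 = 0.5254
β_Jessop = 0.01969 / 0.03017 = 0.6526
β_P = Σ w_i β_i = 0.24×1.8873 + 0.48×2.1767 + 0.18×0.5254 + 0.10×0.6526 = 1.6576
E(R_P) = R_f + β_P × MRP = 4.8% + 1.6576 × 6.6% = 15.74%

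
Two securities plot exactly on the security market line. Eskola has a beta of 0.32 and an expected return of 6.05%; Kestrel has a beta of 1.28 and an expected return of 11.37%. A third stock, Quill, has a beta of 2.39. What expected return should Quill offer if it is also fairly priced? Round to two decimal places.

17.52%

MRP (SML slope) = (11.37% − 6.05%) / (1.28 − 0.32) = 5.32% / 0.96 = 5.5417%
R_f (intercept) = 6.05% − 0.32 × 5.5417% = 4.2767%
E(R_Quill) = R_f + β × MRP = 4.2767% + 2.39 × 5.5417% = 17.52%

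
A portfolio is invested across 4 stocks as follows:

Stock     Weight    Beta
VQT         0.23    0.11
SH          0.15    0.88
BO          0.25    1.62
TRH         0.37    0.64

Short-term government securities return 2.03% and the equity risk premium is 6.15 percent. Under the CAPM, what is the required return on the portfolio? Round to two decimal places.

β_P = Σ w_i β_i = 0.23×0.11 + 0.15×0.88 + 0.25×1.62 + 0.37×0.64 = 0.7991
E(R_P) = R_f + β_P × MRP = 2.03% + 0.7991 × 6.15% = 6.94%

6.94%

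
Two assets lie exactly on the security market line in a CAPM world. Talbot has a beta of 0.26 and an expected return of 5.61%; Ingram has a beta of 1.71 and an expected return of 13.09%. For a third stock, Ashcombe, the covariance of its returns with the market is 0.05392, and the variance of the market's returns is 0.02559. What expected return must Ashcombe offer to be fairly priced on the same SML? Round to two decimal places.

15.14%

MRP = (13.09% − 5.61%) / (1.71 − 0.26) = 5.1586%
R_f = 5.61% − 0.26 × 5.1586% = 4.2688%
β_Ashcombe = Cov / Var(R_m) = 0.05392 / 0.02559 = 2.1071
E(R_Ashcombe) = R_f + β × MRP = 4.2688% + 2.1071 × 5.1586% = 15.14%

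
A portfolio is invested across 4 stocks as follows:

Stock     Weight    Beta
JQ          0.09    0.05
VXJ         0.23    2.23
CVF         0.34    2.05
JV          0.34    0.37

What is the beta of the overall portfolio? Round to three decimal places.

1.340

β_P = Σ w_i β_i = 0.09×0.05 + 0.23×2.23 + 0.34×2.05 + 0.34×0.37 = 1.3402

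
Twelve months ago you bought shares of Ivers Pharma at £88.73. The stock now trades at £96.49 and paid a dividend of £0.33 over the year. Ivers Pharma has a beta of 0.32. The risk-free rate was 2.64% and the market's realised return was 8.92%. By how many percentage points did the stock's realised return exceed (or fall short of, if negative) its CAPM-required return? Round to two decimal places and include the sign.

+4.47%

Realised HPR = (P1 + D1 − P0) / P0 = (96.49 + 0.33 − 88.73) / 88.73 = 8.09 / 88.73 = 9.1175%
MRP = 8.92% − 2.64% = 6.28%
CAPM required = R_f + β·MRP = 2.64% + 0.32 × 6.28% = 4.6496%
α = realised − required = 9.1175% − 4.6496% = +4.47%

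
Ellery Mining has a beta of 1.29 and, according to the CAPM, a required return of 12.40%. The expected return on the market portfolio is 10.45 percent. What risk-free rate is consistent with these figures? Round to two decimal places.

3.73%

E(R) = R_f + β(E(R_m) − R_f) = R_f(1 − β) + β·E(R_m)
12.40% = R_f × (1 − 1.29) + 1.29 × 10.45%
12.40% = R_f × -0.29 + 13.4805%
R_f = (12.40% − 13.4805%) / -0.29 = 3.73%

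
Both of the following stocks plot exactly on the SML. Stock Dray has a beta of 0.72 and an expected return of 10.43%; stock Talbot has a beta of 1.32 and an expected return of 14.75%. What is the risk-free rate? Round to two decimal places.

5.25%

Both satisfy E(R) = R_f + β·MRP, so the slope of the SML is
MRP = (14.75% − 10.43%) / (1.32 − 0.72) = 4.32% / 0.60 = 7.2000%
R_f = E(R_Dray) − β_Dray·MRP = 10.43% − 0.72 × 7.2000% = 5.2460%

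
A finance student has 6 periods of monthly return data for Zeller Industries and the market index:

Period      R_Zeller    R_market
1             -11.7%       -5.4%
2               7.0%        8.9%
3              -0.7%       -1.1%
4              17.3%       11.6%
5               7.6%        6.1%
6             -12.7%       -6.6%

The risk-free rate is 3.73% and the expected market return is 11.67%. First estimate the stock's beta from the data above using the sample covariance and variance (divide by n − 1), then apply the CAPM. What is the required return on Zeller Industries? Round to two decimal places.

15.64%

Mean R_i = (-11.7 + 7.0 − 0.7 + 17.3 + 7.6 − 12.7) / 6 = 1.1333%
Mean R_m = (-5.4 + 8.9 − 1.1 + 11.6 + 6.1 − 6.6) / 6 = 2.2500%
Σ(R_i − R̄_i)(R_m − R̄_m) = 441.8100  ⇒  Cov = 441.8100 / 5 = 88.3620
Σ(R_m − R̄_m)² = 294.5350  ⇒  Var(R_m) = 294.5350 / 5 = 58.9070
β = Cov / Var(R_m) = 88.3620 / 58.9070 = 1.5000
MRP = 11.67% − 3.73% = 7.94%
E(R) = R_f + β × MRP = 3.73% + 1.5000 × 7.94% = 15.64%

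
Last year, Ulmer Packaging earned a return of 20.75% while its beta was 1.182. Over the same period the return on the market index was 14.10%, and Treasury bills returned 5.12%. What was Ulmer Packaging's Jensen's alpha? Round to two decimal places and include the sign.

+5.02%

Market excess return = 14.10% − 5.12% = 8.98%
CAPM benchmark = R_f + β(R_m − R_f) = 5.12% + 1.182 × 8.98% = 15.73436%
α = actual − benchmark = 20.75% − 15.73436% = +5.02%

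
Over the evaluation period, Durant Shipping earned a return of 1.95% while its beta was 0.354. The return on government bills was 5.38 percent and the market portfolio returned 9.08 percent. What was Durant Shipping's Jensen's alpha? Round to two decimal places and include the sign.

Market excess return = 9.08% − 5.38% = 3.70%
CAPM benchmark = R_f + β(R_m − R_f) = 5.38% + 0.354 × 3.70% = 6.68980%
α = actual − benchmark = 1.95% − 6.68980% = -4.74%

-4.74%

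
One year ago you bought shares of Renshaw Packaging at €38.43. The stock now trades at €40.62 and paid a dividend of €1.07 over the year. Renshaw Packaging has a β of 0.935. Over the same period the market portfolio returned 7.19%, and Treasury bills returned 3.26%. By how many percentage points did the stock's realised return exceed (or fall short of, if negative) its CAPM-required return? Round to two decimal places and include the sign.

Realised HPR = (P1 + D1 − P0) / P0 = (40.62 + 1.07 − 38.43) / 38.43 = 3.26 / 38.43 = 8.4830%
MRP = 7.19% − 3.26% = 3.93%
CAPM required = R_f + β·MRP = 3.26% + 0.935 × 3.93% = 6.93455%
α = realised − required = 8.4830% − 6.93455% = +1.55%

+1.55%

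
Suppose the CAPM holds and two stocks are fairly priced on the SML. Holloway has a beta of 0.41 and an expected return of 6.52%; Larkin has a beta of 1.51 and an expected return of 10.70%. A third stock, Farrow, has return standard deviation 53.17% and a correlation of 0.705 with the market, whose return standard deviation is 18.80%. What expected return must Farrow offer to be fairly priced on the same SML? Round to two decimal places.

MRP = (10.70% − 6.52%) / (1.51 − 0.41) = 3.8000%
R_f = 6.52% − 0.41 × 3.8000% = 4.9620%
β_Farrow = ρ·σ_i/σ_m = 0.705 × 53.17 / 18.80 = 1.9939
E(R_Farrow) = R_f + β × MRP = 4.9620% + 1.9939 × 3.8000% = 12.54%

12.54%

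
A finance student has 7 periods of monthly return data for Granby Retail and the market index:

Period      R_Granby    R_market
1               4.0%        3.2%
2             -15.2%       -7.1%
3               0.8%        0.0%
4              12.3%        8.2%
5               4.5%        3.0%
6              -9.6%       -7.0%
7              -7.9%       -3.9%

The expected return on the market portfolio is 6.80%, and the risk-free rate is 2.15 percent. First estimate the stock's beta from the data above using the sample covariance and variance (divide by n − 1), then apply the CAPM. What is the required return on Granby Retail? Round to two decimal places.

Mean R_i = (4.0 − 15.2 + 0.8 + 12.3 + 4.5 − 9.6 − 7.9) / 7 = -1.5857%
Mean R_m = (3.2 − 7.1 + 0.0 + 8.2 + 3.0 − 7.0 − 3.9) / 7 = -0.5143%
Σ(R_i − R̄_i)(R_m − R̄_m) = 327.3814  ⇒  Cov = 327.3814 / 6 = 54.5636
Σ(R_m − R̄_m)² = 199.2486  ⇒  Var(R_m) = 199.2486 / 6 = 33.2081
β = Cov / Var(R_m) = 54.5636 / 33.2081 = 1.6431
MRP = 6.80% − 2.15% = 4.65%
E(R) = R_f + β × MRP = 2.15% + 1.6431 × 4.65% = 9.79%

9.79%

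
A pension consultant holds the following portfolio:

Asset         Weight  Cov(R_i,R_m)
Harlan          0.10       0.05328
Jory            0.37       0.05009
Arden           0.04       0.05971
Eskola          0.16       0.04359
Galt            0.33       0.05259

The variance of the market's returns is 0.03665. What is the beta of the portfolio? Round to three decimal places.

1.380

β_Harlan = 0.05328 / 0.03665 = 1.4538
β_Jory = 0.05009 / 0.03665 = 1.3667
β_Arden = 0.05971 / 0.03665 = 1.6292
β_Eskola = 0.04359 / 0.03665 = 1.1894
β_Galt = 0.05259 / 0.03665 = 1.4349
β_P = Σ w_i β_i = 0.10×1.4538 + 0.37×1.3667 + 0.04×1.6292 + 0.16×1.1894 + 0.33×1.4349 = 1.3800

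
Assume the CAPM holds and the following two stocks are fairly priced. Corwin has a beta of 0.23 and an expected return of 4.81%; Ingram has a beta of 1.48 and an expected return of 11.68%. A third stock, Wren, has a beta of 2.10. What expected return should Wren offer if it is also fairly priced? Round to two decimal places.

MRP (SML slope) = (11.68% − 4.81%) / (1.48 − 0.23) = 6.87% / 1.25 = 5.4960%
R_f (intercept) = 4.81% − 0.23 × 5.4960% = 3.5459%
E(R_Wren) = R_f + β × MRP = 3.5459% + 2.10 × 5.4960% = 15.09%

15.09%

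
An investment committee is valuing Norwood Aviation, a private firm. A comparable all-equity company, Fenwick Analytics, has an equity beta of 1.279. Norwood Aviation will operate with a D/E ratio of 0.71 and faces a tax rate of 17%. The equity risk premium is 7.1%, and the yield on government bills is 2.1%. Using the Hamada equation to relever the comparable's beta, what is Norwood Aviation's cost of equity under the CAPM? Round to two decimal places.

β_L = β_U × [1 + (1 − t)(D/E)] = 1.279 × [1 + (1 − 0.17) × 0.71]
    = 1.279 × [1 + 0.83 × 0.71] = 1.279 × 1.5893 = 2.0327
E(R) = R_f + β_L × MRP = 2.1% + 2.0327 × 7.1% = 16.53%

16.53%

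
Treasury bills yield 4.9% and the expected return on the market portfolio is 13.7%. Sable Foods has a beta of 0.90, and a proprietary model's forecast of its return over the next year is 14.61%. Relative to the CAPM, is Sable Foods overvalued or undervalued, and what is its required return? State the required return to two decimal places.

MRP = 13.7% − 4.9% = 8.80%
Required return = R_f + β·MRP = 4.9% + 0.90 × 8.8% = 12.82%
Forecast 14.61% > required 12.82% → the stock plots above the SML → undervalued.

Undervalued; required return 12.82%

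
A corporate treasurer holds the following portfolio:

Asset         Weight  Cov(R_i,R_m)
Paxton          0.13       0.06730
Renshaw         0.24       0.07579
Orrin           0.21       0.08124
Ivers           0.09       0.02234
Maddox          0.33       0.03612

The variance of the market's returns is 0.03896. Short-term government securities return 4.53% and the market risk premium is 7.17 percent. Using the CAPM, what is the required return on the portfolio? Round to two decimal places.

15.19%

β_Paxton = 0.06730 / 0.03896 = 1.7274
β_Renshaw = 0.07579 / 0.03896 = 1.9453
β_Orrin = 0.08124 / 0.03896 = 2.0852
β_Ivers = 0.02234 / 0.03896 = 0.5734
β_Maddox = 0.03612 / 0.03896 = 0.9271
β_P = Σ w_i β_i = 0.13×1.7274 + 0.24×1.9453 + 0.21×2.0852 + 0.09×0.5734 + 0.33×0.9271 = 1.4869
E(R_P) = R_f + β_P × MRP = 4.53% + 1.4869 × 7.17% = 15.19%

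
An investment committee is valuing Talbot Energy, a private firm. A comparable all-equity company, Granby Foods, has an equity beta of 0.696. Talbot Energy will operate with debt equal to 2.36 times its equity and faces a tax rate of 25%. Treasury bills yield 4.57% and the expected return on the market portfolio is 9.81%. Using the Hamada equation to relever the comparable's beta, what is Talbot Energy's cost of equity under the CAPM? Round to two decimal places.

14.67%

β_L = β_U × [1 + (1 − t)(D/E)] = 0.696 × [1 + (1 − 0.25) × 2.36]
    = 0.696 × [1 + 0.75 × 2.36] = 0.696 × 2.7700 = 1.9279
MRP = 9.81% − 4.57% = 5.24%
E(R) = R_f + β_L × MRP = 4.57% + 1.9279 × 5.24% = 14.67%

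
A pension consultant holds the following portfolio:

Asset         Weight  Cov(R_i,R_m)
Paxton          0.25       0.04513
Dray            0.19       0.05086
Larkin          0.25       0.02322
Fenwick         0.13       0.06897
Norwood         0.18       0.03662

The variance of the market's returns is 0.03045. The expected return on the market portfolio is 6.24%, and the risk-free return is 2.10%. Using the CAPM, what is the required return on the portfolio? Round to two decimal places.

7.85%

β_Paxton = 0.04513 / 0.03045 = 1.4821
β_Dray = 0.05086 / 0.03045 = 1.6703
β_Larkin = 0.02322 / 0.03045 = 0.7626
β_Fenwick = 0.06897 / 0.03045 = 2.2650
β_Norwood = 0.03662 / 0.03045 = 1.2026
β_P = Σ w_i β_i = 0.25×1.4821 + 0.19×1.6703 + 0.25×0.7626 + 0.13×2.2650 + 0.18×1.2026 = 1.3895
MRP = 6.24% − 2.10% = 4.14%
E(R_P) = R_f + β_P × MRP = 2.10% + 1.3895 × 4.14% = 7.85%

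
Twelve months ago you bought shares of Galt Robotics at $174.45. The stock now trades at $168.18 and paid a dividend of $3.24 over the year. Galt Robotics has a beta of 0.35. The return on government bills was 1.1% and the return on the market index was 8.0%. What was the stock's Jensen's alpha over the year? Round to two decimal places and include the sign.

Realised HPR = (P1 + D1 − P0) / P0 = (168.18 + 3.24 − 174.45) / 174.45 = -3.03 / 174.45 = -1.7369%
MRP = 8.0% − 1.1% = 6.90%
CAPM required = R_f + β·MRP = 1.1% + 0.35 × 6.9% = 3.5150%
α = realised − required = -1.7369% − 3.5150% = -5.25%

-5.25%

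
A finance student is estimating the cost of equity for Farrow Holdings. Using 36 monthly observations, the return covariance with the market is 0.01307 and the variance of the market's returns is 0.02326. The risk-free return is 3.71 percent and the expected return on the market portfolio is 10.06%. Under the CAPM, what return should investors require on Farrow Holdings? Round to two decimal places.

β = Cov(R_i, R_m) / Var(R_m) = 0.01307 / 0.02326 = 0.5619
MRP = 10.06% − 3.71% = 6.35%
E(R) = R_f + β × MRP = 3.71% + 0.5619 × 6.35% = 7.28%

7.28%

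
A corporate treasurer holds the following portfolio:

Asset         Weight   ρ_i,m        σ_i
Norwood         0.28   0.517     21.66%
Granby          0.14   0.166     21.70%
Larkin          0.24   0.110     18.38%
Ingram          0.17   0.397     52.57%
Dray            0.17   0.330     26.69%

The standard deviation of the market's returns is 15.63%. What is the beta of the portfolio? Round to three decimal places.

β_Norwood = 0.517 × 21.66% / 15.63% = 0.7165
β_Granby = 0.166 × 21.70% / 15.63% = 0.2305
β_Larkin = 0.110 × 18.38% / 15.63% = 0.1294
β_Ingram = 0.397 × 52.57% / 15.63% = 1.3353
β_Dray = 0.330 × 26.69% / 15.63% = 0.5635
β_P = Σ w_i β_i = 0.28×0.7165 + 0.14×0.2305 + 0.24×0.1294 + 0.17×1.3353 + 0.17×0.5635 = 0.5867

0.587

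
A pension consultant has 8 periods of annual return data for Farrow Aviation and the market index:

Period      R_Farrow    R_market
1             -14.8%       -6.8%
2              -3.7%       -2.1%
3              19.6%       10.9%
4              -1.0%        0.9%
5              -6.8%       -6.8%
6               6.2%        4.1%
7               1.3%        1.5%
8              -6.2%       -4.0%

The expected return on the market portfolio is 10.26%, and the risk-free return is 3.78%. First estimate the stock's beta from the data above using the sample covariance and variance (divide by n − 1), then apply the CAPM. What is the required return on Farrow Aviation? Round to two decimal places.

14.58%

Mean R_i = (-14.8 − 3.7 + 19.6 − 1.0 − 6.8 + 6.2 + 1.3 − 6.2) / 8 = -0.6750%
Mean R_m = (-6.8 − 2.1 + 10.9 + 0.9 − 6.8 + 4.1 + 1.5 − 4.0) / 8 = -0.2875%
Σ(R_i − R̄_i)(R_m − R̄_m) = 418.0075  ⇒  Cov = 418.0075 / 7 = 59.7154
Σ(R_m − R̄_m)² = 250.9088  ⇒  Var(R_m) = 250.9088 / 7 = 35.8441
β = Cov / Var(R_m) = 59.7154 / 35.8441 = 1.6660
MRP = 10.26% − 3.78% = 6.48%
E(R) = R_f + β × MRP = 3.78% + 1.6660 × 6.48% = 14.58%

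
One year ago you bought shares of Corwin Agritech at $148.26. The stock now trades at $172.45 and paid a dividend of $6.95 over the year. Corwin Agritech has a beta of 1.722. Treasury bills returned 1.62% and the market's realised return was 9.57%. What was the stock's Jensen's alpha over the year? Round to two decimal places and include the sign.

+5.69%

Realised HPR = (P1 + D1 − P0) / P0 = (172.45 + 6.95 − 148.26) / 148.26 = 31.14 / 148.26 = 21.0036%
MRP = 9.57% − 1.62% = 7.95%
CAPM required = R_f + β·MRP = 1.62% + 1.722 × 7.95% = 15.30990%
α = realised − required = 21.0036% − 15.30990% = +5.69%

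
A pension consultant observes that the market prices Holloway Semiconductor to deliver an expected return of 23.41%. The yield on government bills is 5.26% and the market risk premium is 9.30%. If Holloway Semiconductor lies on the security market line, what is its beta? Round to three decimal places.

1.952

β = (E(R) − R_f) / MRP = (23.41% − 5.26%) / 9.30% = 18.15% / 9.30% = 1.952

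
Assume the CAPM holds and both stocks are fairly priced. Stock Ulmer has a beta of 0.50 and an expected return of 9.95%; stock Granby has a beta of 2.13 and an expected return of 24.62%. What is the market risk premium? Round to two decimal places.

9.00%

Both satisfy E(R) = R_f + β·MRP, so the slope of the SML is
MRP = (24.62% − 9.95%) / (2.13 − 0.50) = 14.67% / 1.63 = 9.0000%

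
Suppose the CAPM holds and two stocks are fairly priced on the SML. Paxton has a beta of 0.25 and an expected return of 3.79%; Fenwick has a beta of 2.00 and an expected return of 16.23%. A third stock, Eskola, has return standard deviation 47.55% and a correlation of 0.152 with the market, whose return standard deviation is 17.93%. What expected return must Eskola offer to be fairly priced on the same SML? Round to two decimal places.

MRP = (16.23% − 3.79%) / (2.00 − 0.25) = 7.1086%
R_f = 3.79% − 0.25 × 7.1086% = 2.0129%
β_Eskola = ρ·σ_i/σ_m = 0.152 × 47.55 / 17.93 = 0.4031
E(R_Eskola) = R_f + β × MRP = 2.0129% + 0.4031 × 7.1086% = 4.88%

4.88%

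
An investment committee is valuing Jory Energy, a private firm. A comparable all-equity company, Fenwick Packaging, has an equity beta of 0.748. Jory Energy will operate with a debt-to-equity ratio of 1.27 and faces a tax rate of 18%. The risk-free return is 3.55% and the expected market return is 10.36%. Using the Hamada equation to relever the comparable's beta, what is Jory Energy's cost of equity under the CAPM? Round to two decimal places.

13.95%

β_L = β_U × [1 + (1 − t)(D/E)] = 0.748 × [1 + (1 − 0.18) × 1.27]
    = 0.748 × [1 + 0.82 × 1.27] = 0.748 × 2.0414 = 1.5270
MRP = 10.36% − 3.55% = 6.81%
E(R) = R_f + β_L × MRP = 3.55% + 1.5270 × 6.81% = 13.95%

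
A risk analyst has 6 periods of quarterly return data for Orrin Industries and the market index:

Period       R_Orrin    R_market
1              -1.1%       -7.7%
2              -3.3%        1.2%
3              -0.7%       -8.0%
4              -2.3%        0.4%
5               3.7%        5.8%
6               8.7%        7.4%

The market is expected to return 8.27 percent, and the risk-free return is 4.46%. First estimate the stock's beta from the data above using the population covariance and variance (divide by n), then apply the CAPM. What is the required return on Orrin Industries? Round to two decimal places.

6.17%

Mean R_i = (-1.1 − 3.3 − 0.7 − 2.3 + 3.7 + 8.7) / 6 = 0.8333%
Mean R_m = (-7.7 + 1.2 − 8.0 + 0.4 + 5.8 + 7.4) / 6 = -0.1500%
Σ(R_i − R̄_i)(R_m − R̄_m) = 95.7800  ⇒  Cov = 95.7800 / 6 = 15.9633
Σ(R_m − R̄_m)² = 213.1550  ⇒  Var(R_m) = 213.1550 / 6 = 35.5258
β = Cov / Var(R_m) = 15.9633 / 35.5258 = 0.4493
MRP = 8.27% − 4.46% = 3.81%
E(R) = R_f + β × MRP = 4.46% + 0.4493 × 3.81% = 6.17%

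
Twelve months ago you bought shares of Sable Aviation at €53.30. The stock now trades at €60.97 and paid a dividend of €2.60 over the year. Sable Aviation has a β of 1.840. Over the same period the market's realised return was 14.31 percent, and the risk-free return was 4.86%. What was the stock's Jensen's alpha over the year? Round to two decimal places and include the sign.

Realised HPR = (P1 + D1 − P0) / P0 = (60.97 + 2.60 − 53.30) / 53.30 = 10.27 / 53.30 = 19.2683%
MRP = 14.31% − 4.86% = 9.45%
CAPM required = R_f + β·MRP = 4.86% + 1.840 × 9.45% = 22.24800%
α = realised − required = 19.2683% − 22.24800% = -2.98%

-2.98%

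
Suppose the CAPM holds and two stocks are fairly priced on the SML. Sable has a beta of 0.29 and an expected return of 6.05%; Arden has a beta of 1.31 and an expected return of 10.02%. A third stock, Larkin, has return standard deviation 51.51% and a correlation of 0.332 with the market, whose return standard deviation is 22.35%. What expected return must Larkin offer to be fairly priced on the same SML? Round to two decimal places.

7.90%

MRP = (10.02% − 6.05%) / (1.31 − 0.29) = 3.8922%
R_f = 6.05% − 0.29 × 3.8922% = 4.9213%
β_Larkin = ρ·σ_i/σ_m = 0.332 × 51.51 / 22.35 = 0.7652
E(R_Larkin) = R_f + β × MRP = 4.9213% + 0.7652 × 3.8922% = 7.90%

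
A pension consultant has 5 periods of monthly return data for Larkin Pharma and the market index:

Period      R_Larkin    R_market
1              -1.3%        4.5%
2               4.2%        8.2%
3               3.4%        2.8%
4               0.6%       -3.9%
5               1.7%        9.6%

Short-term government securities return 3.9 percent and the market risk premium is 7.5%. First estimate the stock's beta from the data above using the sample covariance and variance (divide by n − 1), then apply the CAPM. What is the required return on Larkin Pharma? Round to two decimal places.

Mean R_i = (-1.3 + 4.2 + 3.4 + 0.6 + 1.7) / 5 = 1.7200%
Mean R_m = (4.5 + 8.2 + 2.8 − 3.9 + 9.6) / 5 = 4.2400%
Σ(R_i − R̄_i)(R_m − R̄_m) = 15.6260  ⇒  Cov = 15.6260 / 4 = 3.9065
Σ(R_m − R̄_m)² = 112.8120  ⇒  Var(R_m) = 112.8120 / 4 = 28.2030
β = Cov / Var(R_m) = 3.9065 / 28.2030 = 0.1385
E(R) = R_f + β × MRP = 3.9% + 0.1385 × 7.5% = 4.94%

4.94%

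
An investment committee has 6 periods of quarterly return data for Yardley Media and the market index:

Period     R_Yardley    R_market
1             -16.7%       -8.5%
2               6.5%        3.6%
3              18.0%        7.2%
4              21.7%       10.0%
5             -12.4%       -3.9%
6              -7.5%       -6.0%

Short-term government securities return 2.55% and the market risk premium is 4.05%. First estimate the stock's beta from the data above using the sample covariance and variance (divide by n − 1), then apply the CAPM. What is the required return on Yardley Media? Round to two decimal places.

11.03%

Mean R_i = (-16.7 + 6.5 + 18.0 + 21.7 − 12.4 − 7.5) / 6 = 1.6000%
Mean R_m = (-8.5 + 3.6 + 7.2 + 10.0 − 3.9 − 6.0) / 6 = 0.4000%
Σ(R_i − R̄_i)(R_m − R̄_m) = 601.4700  ⇒  Cov = 601.4700 / 5 = 120.2940
Σ(R_m − R̄_m)² = 287.3000  ⇒  Var(R_m) = 287.3000 / 5 = 57.4600
β = Cov / Var(R_m) = 120.2940 / 57.4600 = 2.0935
E(R) = R_f + β × MRP = 2.55% + 2.0935 × 4.05% = 11.03%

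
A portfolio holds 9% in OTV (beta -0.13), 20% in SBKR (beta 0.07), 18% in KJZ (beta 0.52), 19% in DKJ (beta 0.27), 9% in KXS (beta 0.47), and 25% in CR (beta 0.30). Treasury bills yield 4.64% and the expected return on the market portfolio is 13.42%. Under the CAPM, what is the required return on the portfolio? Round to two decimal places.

β_P = Σ w_i β_i = 0.09×-0.13 + 0.20×0.07 + 0.18×0.52 + 0.19×0.27 + 0.09×0.47 + 0.25×0.30 = 0.2645
MRP = 13.42% − 4.64% = 8.78%
E(R_P) = R_f + β_P × MRP = 4.64% + 0.2645 × 8.78% = 6.96%

6.96%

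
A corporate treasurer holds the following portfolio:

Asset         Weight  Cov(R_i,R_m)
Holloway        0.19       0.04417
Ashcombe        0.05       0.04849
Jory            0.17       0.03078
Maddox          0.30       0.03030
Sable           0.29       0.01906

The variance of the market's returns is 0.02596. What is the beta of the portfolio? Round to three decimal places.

β_Holloway = 0.04417 / 0.02596 = 1.7015
β_Ashcombe = 0.04849 / 0.02596 = 1.8679
β_Jory = 0.03078 / 0.02596 = 1.1857
β_Maddox = 0.03030 / 0.02596 = 1.1672
β_Sable = 0.01906 / 0.02596 = 0.7342
β_P = Σ w_i β_i = 0.19×1.7015 + 0.05×1.8679 + 0.17×1.1857 + 0.30×1.1672 + 0.29×0.7342 = 1.1813

1.181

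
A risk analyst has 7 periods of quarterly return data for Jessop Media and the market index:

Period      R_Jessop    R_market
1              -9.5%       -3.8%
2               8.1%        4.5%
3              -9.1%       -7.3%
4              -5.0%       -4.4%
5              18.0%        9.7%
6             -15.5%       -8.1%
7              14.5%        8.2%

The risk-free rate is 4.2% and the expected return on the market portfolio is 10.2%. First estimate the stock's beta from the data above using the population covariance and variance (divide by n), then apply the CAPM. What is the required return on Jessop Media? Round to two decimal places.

14.62%

Mean R_i = (-9.5 + 8.1 − 9.1 − 5.0 + 18.0 − 15.5 + 14.5) / 7 = 0.2143%
Mean R_m = (-3.8 + 4.5 − 7.3 − 4.4 + 9.7 − 8.1 + 8.2) / 7 = -0.1714%
Σ(R_i − R̄_i)(R_m − R̄_m) = 580.2871  ⇒  Cov = 580.2871 / 7 = 82.8982
Σ(R_m − R̄_m)² = 334.0743  ⇒  Var(R_m) = 334.0743 / 7 = 47.7249
β = Cov / Var(R_m) = 82.8982 / 47.7249 = 1.7370
MRP = 10.2% − 4.2% = 6.00%
E(R) = R_f + β × MRP = 4.2% + 1.7370 × 6.0% = 14.62%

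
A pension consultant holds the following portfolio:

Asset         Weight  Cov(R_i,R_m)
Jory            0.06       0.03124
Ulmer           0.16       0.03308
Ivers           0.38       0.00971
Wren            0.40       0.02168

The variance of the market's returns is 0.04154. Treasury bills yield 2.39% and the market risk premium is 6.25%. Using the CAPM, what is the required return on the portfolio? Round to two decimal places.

β_Jory = 0.03124 / 0.04154 = 0.7520
β_Ulmer = 0.03308 / 0.04154 = 0.7963
β_Ivers = 0.00971 / 0.04154 = 0.2338
β_Wren = 0.02168 / 0.04154 = 0.5219
β_P = Σ w_i β_i = 0.06×0.7520 + 0.16×0.7963 + 0.38×0.2338 + 0.40×0.5219 = 0.4701
E(R_P) = R_f + β_P × MRP = 2.39% + 0.4701 × 6.25% = 5.33%

5.33%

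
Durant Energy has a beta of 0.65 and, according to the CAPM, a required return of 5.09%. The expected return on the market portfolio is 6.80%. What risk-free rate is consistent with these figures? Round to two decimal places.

E(R) = R_f + β(E(R_m) − R_f) = R_f(1 − β) + β·E(R_m)
5.09% = R_f × (1 − 0.65) + 0.65 × 6.80%
5.09% = R_f × 0.35 + 4.4200%
R_f = (5.09% − 4.4200%) / 0.35 = 1.91%

1.91%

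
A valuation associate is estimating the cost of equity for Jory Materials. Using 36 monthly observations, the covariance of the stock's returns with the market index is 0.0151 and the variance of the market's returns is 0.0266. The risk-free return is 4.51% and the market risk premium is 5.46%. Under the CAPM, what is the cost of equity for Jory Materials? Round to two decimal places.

β = Cov(R_i, R_m) / Var(R_m) = 0.0151 / 0.0266 = 0.5677
E(R) = R_f + β × MRP = 4.51% + 0.5677 × 5.46% = 7.61%

7.61%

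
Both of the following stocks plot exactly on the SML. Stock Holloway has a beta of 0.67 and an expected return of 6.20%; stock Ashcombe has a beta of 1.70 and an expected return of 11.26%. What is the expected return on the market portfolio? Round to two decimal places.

Both satisfy E(R) = R_f + β·MRP, so the slope of the SML is
MRP = (11.26% − 6.20%) / (1.70 − 0.67) = 5.06% / 1.03 = 4.9126%
R_f = E(R_Holloway) − β_Holloway·MRP = 6.20% − 0.67 × 4.9126% = 2.9086%
E(R_m) = R_f + MRP = 2.9086% + 4.9126% = 7.82%

7.82%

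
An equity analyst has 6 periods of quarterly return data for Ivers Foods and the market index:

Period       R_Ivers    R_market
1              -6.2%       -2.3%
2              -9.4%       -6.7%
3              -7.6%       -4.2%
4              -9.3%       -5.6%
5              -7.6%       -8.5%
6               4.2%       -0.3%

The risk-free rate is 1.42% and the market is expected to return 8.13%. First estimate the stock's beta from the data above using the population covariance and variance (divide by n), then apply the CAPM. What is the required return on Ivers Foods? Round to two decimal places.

Mean R_i = (-6.2 − 9.4 − 7.6 − 9.3 − 7.6 + 4.2) / 6 = -5.9833%
Mean R_m = (-2.3 − 6.7 − 4.2 − 5.6 − 8.5 − 0.3) / 6 = -4.6000%
Σ(R_i − R̄_i)(R_m − R̄_m) = 59.4400  ⇒  Cov = 59.4400 / 6 = 9.9067
Σ(R_m − R̄_m)² = 44.5600  ⇒  Var(R_m) = 44.5600 / 6 = 7.4267
β = Cov / Var(R_m) = 9.9067 / 7.4267 = 1.3339
MRP = 8.13% − 1.42% = 6.71%
E(R) = R_f + β × MRP = 1.42% + 1.3339 × 6.71% = 10.37%

10.37%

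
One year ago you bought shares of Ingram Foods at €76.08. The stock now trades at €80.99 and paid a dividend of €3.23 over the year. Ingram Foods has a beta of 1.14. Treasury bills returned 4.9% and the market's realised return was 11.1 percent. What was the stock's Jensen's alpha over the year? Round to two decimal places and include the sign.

Realised HPR = (P1 + D1 − P0) / P0 = (80.99 + 3.23 − 76.08) / 76.08 = 8.14 / 76.08 = 10.6993%
MRP = 11.1% − 4.9% = 6.20%
CAPM required = R_f + β·MRP = 4.9% + 1.14 × 6.2% = 11.9680%
α = realised − required = 10.6993% − 11.9680% = -1.27%

-1.27%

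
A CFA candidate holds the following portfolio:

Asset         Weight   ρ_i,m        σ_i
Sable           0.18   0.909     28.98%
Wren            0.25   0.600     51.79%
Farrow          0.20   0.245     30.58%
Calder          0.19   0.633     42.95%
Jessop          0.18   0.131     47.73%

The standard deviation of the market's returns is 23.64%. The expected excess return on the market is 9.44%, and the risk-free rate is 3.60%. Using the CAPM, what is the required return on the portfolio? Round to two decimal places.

β_Sable = 0.909 × 28.98% / 23.64% = 1.1143
β_Wren = 0.600 × 51.79% / 23.64% = 1.3145
β_Farrow = 0.245 × 30.58% / 23.64% = 0.3169
β_Calder = 0.633 × 42.95% / 23.64% = 1.1501
β_Jessop = 0.131 × 47.73% / 23.64% = 0.2645
β_P = Σ w_i β_i = 0.18×1.1143 + 0.25×1.3145 + 0.20×0.3169 + 0.19×1.1501 + 0.18×0.2645 = 0.8587
E(R_P) = R_f + β_P × MRP = 3.60% + 0.8587 × 9.44% = 11.71%

11.71%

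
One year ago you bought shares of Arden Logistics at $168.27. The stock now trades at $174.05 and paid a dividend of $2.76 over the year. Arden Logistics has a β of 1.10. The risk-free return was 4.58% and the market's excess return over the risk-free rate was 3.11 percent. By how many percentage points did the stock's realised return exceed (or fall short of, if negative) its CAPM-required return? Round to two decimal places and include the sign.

Realised HPR = (P1 + D1 − P0) / P0 = (174.05 + 2.76 − 168.27) / 168.27 = 8.54 / 168.27 = 5.0752%
CAPM required = R_f + β·MRP = 4.58% + 1.10 × 3.11% = 8.0010%
α = realised − required = 5.0752% − 8.0010% = -2.93%

-2.93%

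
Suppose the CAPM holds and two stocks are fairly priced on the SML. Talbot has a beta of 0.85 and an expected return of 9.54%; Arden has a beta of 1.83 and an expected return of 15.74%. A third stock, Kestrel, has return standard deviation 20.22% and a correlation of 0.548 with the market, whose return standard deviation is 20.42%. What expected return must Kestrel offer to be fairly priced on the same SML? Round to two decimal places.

7.60%

MRP = (15.74% − 9.54%) / (1.83 − 0.85) = 6.3265%
R_f = 9.54% − 0.85 × 6.3265% = 4.1625%
β_Kestrel = ρ·σ_i/σ_m = 0.548 × 20.22 / 20.42 = 0.5426
E(R_Kestrel) = R_f + β × MRP = 4.1625% + 0.5426 × 6.3265% = 7.60%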